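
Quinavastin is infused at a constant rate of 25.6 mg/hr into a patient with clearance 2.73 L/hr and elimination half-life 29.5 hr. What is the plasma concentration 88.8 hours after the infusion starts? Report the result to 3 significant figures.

Css = rate / CL = 25.6 / 2.73 = 9.377 µg/mL
k = ln 2 / 29.5 = 0.02350 hr⁻¹
C(t) = Css (1 − e^(−kt)) = 9.377 × (1 − e^(−2.086)) = 9.377 × 0.8759 ≈ 8.21 µg/mL

8.21 µg/mL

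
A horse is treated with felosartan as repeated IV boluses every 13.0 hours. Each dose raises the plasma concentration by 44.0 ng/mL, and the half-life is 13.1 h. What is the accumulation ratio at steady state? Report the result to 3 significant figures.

2.01

k = ln 2 / 13.1 = 0.05291 h⁻¹
Fraction remaining after one interval: e^(−kτ) = e^(−0.05291 × 13.0) = 0.5027
R = 1 / (1 − 0.5027) = 1 / 0.4973 ≈ 2.01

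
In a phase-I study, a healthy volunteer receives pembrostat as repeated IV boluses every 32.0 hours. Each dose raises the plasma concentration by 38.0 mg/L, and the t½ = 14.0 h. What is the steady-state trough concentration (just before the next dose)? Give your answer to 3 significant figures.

k = ln 2 / 14.0 = 0.04951 h⁻¹
Fraction remaining after one interval: e^(−kτ) = e^(−0.04951 × 32.0) = 0.2051
R = 1 / (1 − 0.2051) = 1.258
Css,max = 38.0 × 1.258 = 47.80 mg/L
Css,min = Css,max × e^(−kτ) = 47.80 × 0.2051 ≈ 9.80 mg/L

9.80 mg/L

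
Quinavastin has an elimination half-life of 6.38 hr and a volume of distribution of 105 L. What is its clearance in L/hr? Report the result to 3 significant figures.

11.4 L/hr

k = ln 2 / t½ = ln 2 / 6.38 = 0.1086 hr⁻¹
CL = k · V = 0.1086 × 105 ≈ 11.4 L/hr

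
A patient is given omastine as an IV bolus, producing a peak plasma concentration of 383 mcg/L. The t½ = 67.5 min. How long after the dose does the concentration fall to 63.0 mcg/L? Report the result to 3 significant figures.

176 minutes

k = ln 2 / 67.5 = 0.01027 min⁻¹
C(t) = C₀ e^(−kt)  ⇒  t = ln(C₀/C) / k
t = ln(383/63.0) / 0.01027 = 1.805 / 0.01027 ≈ 176 minutes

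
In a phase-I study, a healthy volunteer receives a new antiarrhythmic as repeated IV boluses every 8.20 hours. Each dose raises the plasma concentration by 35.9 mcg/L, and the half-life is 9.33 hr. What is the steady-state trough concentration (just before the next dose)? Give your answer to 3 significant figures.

k = ln 2 / 9.33 = 0.07429 hr⁻¹
Fraction remaining after one interval: e^(−kτ) = e^(−0.07429 × 8.20) = 0.5438
R = 1 / (1 − 0.5438) = 2.192
Css,max = 35.9 × 2.192 = 78.69 mcg/L
Css,min = Css,max × e^(−kτ) = 78.69 × 0.5438 ≈ 42.8 mcg/L

42.8 mcg/L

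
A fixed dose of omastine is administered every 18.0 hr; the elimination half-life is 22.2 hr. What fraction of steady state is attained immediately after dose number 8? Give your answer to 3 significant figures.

k = ln 2 / 22.2 = 0.03122 hr⁻¹
f_n = 1 − e^(−nkτ) = 1 − e^(−8 × 0.03122 × 18.0) = 1 − e^(−4.496) = 1 − 0.01115 ≈ 0.989

0.989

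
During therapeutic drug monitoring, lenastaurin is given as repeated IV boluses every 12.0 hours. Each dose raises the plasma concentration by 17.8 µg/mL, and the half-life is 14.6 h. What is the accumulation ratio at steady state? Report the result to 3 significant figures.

k = ln 2 / 14.6 = 0.04748 h⁻¹
Fraction remaining after one interval: e^(−kτ) = e^(−0.04748 × 12.0) = 0.5657
R = 1 / (1 − 0.5657) = 1 / 0.4343 ≈ 2.30

2.30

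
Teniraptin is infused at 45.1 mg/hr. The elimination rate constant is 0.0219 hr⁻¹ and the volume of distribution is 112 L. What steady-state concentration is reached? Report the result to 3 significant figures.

CL = k · V = 0.0219 × 112 = 2.453 L/hr
Css = rate / CL = 45.1 / 2.453 ≈ 18.4 mg/L

18.4 mg/L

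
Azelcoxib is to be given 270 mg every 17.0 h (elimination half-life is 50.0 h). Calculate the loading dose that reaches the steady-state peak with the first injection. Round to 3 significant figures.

1290 mg

k = ln 2 / 50.0 = 0.01386 h⁻¹
Accumulation ratio R = 1 / (1 − e^(−kτ)) = 1 / (1 − e^(−0.01386×17.0)) = 1 / (1 − 0.7900) = 4.763
Loading dose = maintenance dose × R = 270 × 4.763 ≈ 1290 mg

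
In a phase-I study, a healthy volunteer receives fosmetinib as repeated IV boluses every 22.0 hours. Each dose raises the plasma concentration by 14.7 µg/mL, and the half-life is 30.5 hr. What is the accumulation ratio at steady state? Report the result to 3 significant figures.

2.54

k = ln 2 / 30.5 = 0.02273 hr⁻¹
Fraction remaining after one interval: e^(−kτ) = e^(−0.02273 × 22.0) = 0.6065
R = 1 / (1 − 0.6065) = 1 / 0.3935 ≈ 2.54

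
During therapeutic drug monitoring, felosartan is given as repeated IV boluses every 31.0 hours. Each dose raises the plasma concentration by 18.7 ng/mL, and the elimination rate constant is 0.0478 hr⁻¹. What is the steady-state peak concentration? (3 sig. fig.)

24.2 ng/mL

Fraction remaining after one interval: e^(−kτ) = e^(−0.04780 × 31.0) = 0.2272
R = 1 / (1 − 0.2272) = 1.294
Css,max = 18.7 × 1.294 ≈ 24.2 ng/mL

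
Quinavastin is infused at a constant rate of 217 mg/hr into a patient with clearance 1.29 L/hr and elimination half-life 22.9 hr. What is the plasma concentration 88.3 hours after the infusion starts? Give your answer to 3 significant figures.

Css = rate / CL = 217 / 1.29 = 168.2 mg/L
k = ln 2 / 22.9 = 0.03027 hr⁻¹
C(t) = Css (1 − e^(−kt)) = 168.2 × (1 − e^(−2.673)) = 168.2 × 0.9309 ≈ 157 mg/L

157 mg/L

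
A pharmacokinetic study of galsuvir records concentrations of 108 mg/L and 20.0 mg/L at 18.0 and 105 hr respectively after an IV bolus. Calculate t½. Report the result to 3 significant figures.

k = ln(C₁/C₂) / (t₂ − t₁) = ln(108/20.0) / (105 − 18.0)
  = 1.686 / 87.00 = 0.01938 hr⁻¹
t½ = ln 2 / k = ln 2 / 0.01938 ≈ 35.8 hours

35.8 hours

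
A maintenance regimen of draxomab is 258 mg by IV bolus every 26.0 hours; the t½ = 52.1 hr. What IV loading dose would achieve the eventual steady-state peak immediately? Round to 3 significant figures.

k = ln 2 / 52.1 = 0.01330 hr⁻¹
Accumulation ratio R = 1 / (1 − e^(−kτ)) = 1 / (1 − e^(−0.01330×26.0)) = 1 / (1 − 0.7076) = 3.420
Loading dose = maintenance dose × R = 258 × 3.420 ≈ 882 mg

882 mg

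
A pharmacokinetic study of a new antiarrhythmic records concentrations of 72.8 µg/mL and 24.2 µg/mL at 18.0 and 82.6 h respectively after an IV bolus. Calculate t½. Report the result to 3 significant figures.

40.7 hours

k = ln(C₁/C₂) / (t₂ − t₁) = ln(72.8/24.2) / (82.6 − 18.0)
  = 1.101 / 64.60 = 0.01705 h⁻¹
t½ = ln 2 / k = ln 2 / 0.01705 ≈ 40.7 hours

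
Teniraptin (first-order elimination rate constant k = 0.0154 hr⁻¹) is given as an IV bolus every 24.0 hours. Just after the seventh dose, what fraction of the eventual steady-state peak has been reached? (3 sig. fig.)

0.925

f_n = 1 − e^(−nkτ) = 1 − e^(−7 × 0.01540 × 24.0) = 1 − e^(−2.587) = 1 − 0.07523 ≈ 0.925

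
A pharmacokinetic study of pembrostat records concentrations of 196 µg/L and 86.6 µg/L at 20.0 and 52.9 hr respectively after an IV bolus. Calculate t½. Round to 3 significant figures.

27.9 hours

k = ln(C₁/C₂) / (t₂ − t₁) = ln(196/86.6) / (52.9 − 20.0)
  = 0.8168 / 32.90 = 0.02483 hr⁻¹
t½ = ln 2 / k = ln 2 / 0.02483 ≈ 27.9 hours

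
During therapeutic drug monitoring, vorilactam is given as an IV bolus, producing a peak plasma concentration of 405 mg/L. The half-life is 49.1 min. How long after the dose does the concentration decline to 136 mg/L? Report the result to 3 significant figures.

k = ln 2 / 49.1 = 0.01412 min⁻¹
C(t) = C₀ e^(−kt)  ⇒  t = ln(C₀/C) / k
t = ln(405/136) / 0.01412 = 1.091 / 0.01412 ≈ 77.3 minutes

77.3 minutes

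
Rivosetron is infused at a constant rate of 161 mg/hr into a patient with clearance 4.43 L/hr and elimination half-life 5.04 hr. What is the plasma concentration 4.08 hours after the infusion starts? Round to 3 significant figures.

Css = rate / CL = 161 / 4.43 = 36.34 mg/L
k = ln 2 / 5.04 = 0.1375 hr⁻¹
C(t) = Css (1 − e^(−kt)) = 36.34 × (1 − e^(−0.5611)) = 36.34 × 0.4294 ≈ 15.6 mg/L

15.6 mg/L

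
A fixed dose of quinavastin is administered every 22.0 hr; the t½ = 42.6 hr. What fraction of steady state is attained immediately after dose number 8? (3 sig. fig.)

0.943

k = ln 2 / 42.6 = 0.01627 hr⁻¹
f_n = 1 − e^(−nkτ) = 1 − e^(−8 × 0.01627 × 22.0) = 1 − e^(−2.864) = 1 − 0.05706 ≈ 0.943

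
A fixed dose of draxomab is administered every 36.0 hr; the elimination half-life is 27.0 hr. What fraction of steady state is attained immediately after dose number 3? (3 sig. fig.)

k = ln 2 / 27.0 = 0.02567 hr⁻¹
f_n = 1 − e^(−nkτ) = 1 − e^(−3 × 0.02567 × 36.0) = 1 − e^(−2.773) = 1 − 0.06250 ≈ 0.938

0.938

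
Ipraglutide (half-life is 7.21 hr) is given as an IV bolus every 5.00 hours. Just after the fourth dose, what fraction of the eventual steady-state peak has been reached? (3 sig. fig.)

0.854

k = ln 2 / 7.21 = 0.09614 hr⁻¹
f_n = 1 − e^(−nkτ) = 1 − e^(−4 × 0.09614 × 5.00) = 1 − e^(−1.923) = 1 − 0.1462 ≈ 0.854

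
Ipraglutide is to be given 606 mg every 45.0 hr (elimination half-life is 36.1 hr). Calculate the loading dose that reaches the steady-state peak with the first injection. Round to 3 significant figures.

1050 mg

k = ln 2 / 36.1 = 0.01920 hr⁻¹
Accumulation ratio R = 1 / (1 − e^(−kτ)) = 1 / (1 − e^(−0.01920×45.0)) = 1 / (1 − 0.4215) = 1.728
Loading dose = maintenance dose × R = 606 × 1.728 ≈ 1050 mg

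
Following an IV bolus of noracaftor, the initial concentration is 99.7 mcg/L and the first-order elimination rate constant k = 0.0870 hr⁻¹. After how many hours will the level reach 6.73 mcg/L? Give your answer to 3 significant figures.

31.0 hours

C(t) = C₀ e^(−kt)  ⇒  t = ln(C₀/C) / k
t = ln(99.7/6.73) / 0.08700 = 2.696 / 0.08700 ≈ 31.0 hours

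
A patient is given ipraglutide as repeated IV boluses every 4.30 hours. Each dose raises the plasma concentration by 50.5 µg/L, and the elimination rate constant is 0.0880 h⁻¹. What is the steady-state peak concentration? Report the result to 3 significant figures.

160 µg/L

Fraction remaining after one interval: e^(−kτ) = e^(−0.08800 × 4.30) = 0.6850
R = 1 / (1 − 0.6850) = 3.174
Css,max = 50.5 × 3.174 ≈ 160 µg/L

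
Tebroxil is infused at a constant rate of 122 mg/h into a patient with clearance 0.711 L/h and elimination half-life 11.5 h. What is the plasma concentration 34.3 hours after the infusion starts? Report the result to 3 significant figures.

150 µg/mL

Css = rate / CL = 122 / 0.711 = 171.6 µg/mL
k = ln 2 / 11.5 = 0.06027 h⁻¹
C(t) = Css (1 − e^(−kt)) = 171.6 × (1 − e^(−2.067)) = 171.6 × 0.8735 ≈ 150 µg/mL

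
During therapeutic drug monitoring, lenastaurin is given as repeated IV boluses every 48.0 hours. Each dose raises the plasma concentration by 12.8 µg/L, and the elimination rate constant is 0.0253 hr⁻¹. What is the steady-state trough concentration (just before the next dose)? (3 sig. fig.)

Fraction remaining after one interval: e^(−kτ) = e^(−0.02530 × 48.0) = 0.2969
R = 1 / (1 − 0.2969) = 1.422
Css,max = 12.8 × 1.422 = 18.20 µg/L
Css,min = Css,max × e^(−kτ) = 18.20 × 0.2969 ≈ 5.40 µg/L

5.40 µg/L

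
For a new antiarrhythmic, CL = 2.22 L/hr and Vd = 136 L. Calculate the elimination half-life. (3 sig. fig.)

k = CL / V = 2.22 / 136 = 0.01632 hr⁻¹
t½ = ln 2 / k = ln 2 / 0.01632 ≈ 42.5 hours

42.5 hours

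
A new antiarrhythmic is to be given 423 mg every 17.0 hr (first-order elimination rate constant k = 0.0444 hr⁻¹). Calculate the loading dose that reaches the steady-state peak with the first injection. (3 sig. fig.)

798 mg

Accumulation ratio R = 1 / (1 − e^(−kτ)) = 1 / (1 − e^(−0.04440×17.0)) = 1 / (1 − 0.4701) = 1.887
Loading dose = maintenance dose × R = 423 × 1.887 ≈ 798 mg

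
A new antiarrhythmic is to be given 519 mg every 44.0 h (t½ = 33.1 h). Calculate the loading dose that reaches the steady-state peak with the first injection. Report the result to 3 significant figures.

862 mg

k = ln 2 / 33.1 = 0.02094 h⁻¹
Accumulation ratio R = 1 / (1 − e^(−kτ)) = 1 / (1 − e^(−0.02094×44.0)) = 1 / (1 − 0.3980) = 1.661
Loading dose = maintenance dose × R = 519 × 1.661 ≈ 862 mg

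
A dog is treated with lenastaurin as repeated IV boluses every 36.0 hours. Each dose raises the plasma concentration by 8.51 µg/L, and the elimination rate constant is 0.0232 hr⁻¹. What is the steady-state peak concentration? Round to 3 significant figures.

15.0 µg/L

Fraction remaining after one interval: e^(−kτ) = e^(−0.02320 × 36.0) = 0.4338
R = 1 / (1 − 0.4338) = 1.766
Css,max = 8.51 × 1.766 ≈ 15.0 µg/L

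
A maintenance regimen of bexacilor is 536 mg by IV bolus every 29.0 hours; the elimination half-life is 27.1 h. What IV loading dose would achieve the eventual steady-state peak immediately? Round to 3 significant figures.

1020 mg

k = ln 2 / 27.1 = 0.02558 h⁻¹
Accumulation ratio R = 1 / (1 − e^(−kτ)) = 1 / (1 − e^(−0.02558×29.0)) = 1 / (1 − 0.4763) = 1.909
Loading dose = maintenance dose × R = 536 × 1.909 ≈ 1020 mg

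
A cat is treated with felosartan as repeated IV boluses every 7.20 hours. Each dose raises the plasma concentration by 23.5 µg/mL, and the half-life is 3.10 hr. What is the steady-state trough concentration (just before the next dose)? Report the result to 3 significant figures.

5.87 µg/mL

k = ln 2 / 3.10 = 0.2236 hr⁻¹
Fraction remaining after one interval: e^(−kτ) = e^(−0.2236 × 7.20) = 0.1999
R = 1 / (1 − 0.1999) = 1.250
Css,max = 23.5 × 1.250 = 29.37 µg/mL
Css,min = Css,max × e^(−kτ) = 29.37 × 0.1999 ≈ 5.87 µg/mL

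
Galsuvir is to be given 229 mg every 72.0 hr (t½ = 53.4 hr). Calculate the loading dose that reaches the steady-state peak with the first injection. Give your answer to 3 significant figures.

k = ln 2 / 53.4 = 0.01298 hr⁻¹
Accumulation ratio R = 1 / (1 − e^(−kτ)) = 1 / (1 − e^(−0.01298×72.0)) = 1 / (1 − 0.3928) = 1.647
Loading dose = maintenance dose × R = 229 × 1.647 ≈ 377 mg

377 mg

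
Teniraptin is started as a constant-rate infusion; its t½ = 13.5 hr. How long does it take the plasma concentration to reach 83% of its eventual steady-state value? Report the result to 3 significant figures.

34.5 hours

k = ln 2 / 13.5 = 0.05134 hr⁻¹
f = 1 − e^(−kt)  ⇒  t = −ln(1 − f) / k
t = −ln(1 − 0.83) / 0.05134 = 1.772 / 0.05134 ≈ 34.5 hours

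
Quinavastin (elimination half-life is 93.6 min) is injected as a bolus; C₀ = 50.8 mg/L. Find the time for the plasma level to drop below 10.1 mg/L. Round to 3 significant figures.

k = ln 2 / 93.6 = 0.007405 min⁻¹
C(t) = C₀ e^(−kt)  ⇒  t = ln(C₀/C) / k
t = ln(50.8/10.1) / 0.007405 = 1.615 / 0.007405 ≈ 218 minutes

218 minutes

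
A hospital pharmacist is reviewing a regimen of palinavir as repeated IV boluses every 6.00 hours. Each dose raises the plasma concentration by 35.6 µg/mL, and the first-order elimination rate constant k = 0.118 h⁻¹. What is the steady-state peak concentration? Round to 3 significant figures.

70.2 µg/mL

Fraction remaining after one interval: e^(−kτ) = e^(−0.1180 × 6.00) = 0.4926
R = 1 / (1 − 0.4926) = 1.971
Css,max = 35.6 × 1.971 ≈ 70.2 µg/mL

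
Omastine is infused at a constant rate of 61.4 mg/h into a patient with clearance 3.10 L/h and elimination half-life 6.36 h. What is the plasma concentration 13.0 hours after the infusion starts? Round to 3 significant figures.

Css = rate / CL = 61.4 / 3.10 = 19.81 µg/mL
k = ln 2 / 6.36 = 0.1090 h⁻¹
C(t) = Css (1 − e^(−kt)) = 19.81 × (1 − e^(−1.417)) = 19.81 × 0.7575 ≈ 15.0 µg/mL

15.0 µg/mL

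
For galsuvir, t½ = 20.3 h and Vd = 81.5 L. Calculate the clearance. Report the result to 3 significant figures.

k = ln 2 / t½ = ln 2 / 20.3 = 0.03415 h⁻¹
CL = k · V = 0.03415 × 81.5 ≈ 2.78 L/h

2.78 L/h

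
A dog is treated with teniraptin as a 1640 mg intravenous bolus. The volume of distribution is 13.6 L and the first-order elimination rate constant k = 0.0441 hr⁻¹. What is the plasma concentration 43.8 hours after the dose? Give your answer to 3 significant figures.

17.5 µg/mL

C₀ = dose / V = 1640 / 13.6 = 120.6 µg/mL
C(t) = C₀ e^(−kt) = 120.6 × e^(−0.04410 × 43.8) = 120.6 × e^(−1.932) = 120.6 × 0.1449 ≈ 17.5 µg/mL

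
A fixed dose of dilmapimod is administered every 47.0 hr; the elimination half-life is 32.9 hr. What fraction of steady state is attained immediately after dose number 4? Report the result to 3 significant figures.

0.981

k = ln 2 / 32.9 = 0.02107 hr⁻¹
f_n = 1 − e^(−nkτ) = 1 − e^(−4 × 0.02107 × 47.0) = 1 − e^(−3.961) = 1 − 0.01905 ≈ 0.981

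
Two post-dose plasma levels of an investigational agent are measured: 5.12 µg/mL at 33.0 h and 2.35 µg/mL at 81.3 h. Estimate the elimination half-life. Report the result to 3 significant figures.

k = ln(C₁/C₂) / (t₂ − t₁) = ln(5.12/2.35) / (81.3 − 33.0)
  = 0.7787 / 48.30 = 0.01612 h⁻¹
t½ = ln 2 / k = ln 2 / 0.01612 ≈ 43.0 hours

43.0 hours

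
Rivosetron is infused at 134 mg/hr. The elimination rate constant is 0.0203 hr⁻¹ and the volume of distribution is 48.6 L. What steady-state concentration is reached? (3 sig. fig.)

CL = k · V = 0.0203 × 48.6 = 0.9866 L/hr
Css = rate / CL = 134 / 0.9866 ≈ 136 µg/mL

136 µg/mL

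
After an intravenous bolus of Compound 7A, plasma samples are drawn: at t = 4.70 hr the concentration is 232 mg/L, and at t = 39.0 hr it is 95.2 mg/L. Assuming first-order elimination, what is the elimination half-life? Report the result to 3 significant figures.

k = ln(C₁/C₂) / (t₂ − t₁) = ln(232/95.2) / (39.0 − 4.70)
  = 0.8908 / 34.30 = 0.02597 hr⁻¹
t½ = ln 2 / k = ln 2 / 0.02597 ≈ 26.7 hours

26.7 hours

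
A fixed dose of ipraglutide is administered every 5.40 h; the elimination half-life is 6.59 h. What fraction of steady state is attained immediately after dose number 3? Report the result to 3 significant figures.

k = ln 2 / 6.59 = 0.1052 h⁻¹
f_n = 1 − e^(−nkτ) = 1 − e^(−3 × 0.1052 × 5.40) = 1 − e^(−1.704) = 1 − 0.1820 ≈ 0.818

0.818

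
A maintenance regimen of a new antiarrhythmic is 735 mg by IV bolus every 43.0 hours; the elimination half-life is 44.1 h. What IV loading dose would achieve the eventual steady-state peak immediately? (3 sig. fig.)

k = ln 2 / 44.1 = 0.01572 h⁻¹
Accumulation ratio R = 1 / (1 − e^(−kτ)) = 1 / (1 − e^(−0.01572×43.0)) = 1 / (1 − 0.5087) = 2.035
Loading dose = maintenance dose × R = 735 × 2.035 ≈ 1500 mg

1500 mg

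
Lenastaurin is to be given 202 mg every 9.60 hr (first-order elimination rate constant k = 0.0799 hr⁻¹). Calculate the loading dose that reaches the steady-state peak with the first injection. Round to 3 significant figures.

377 mg

Accumulation ratio R = 1 / (1 − e^(−kτ)) = 1 / (1 − e^(−0.07990×9.60)) = 1 / (1 − 0.4644) = 1.867
Loading dose = maintenance dose × R = 202 × 1.867 ≈ 377 mg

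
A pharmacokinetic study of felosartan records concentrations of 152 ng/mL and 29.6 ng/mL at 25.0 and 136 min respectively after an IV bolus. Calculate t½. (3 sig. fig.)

47.0 minutes

k = ln(C₁/C₂) / (t₂ − t₁) = ln(152/29.6) / (136 − 25.0)
  = 1.636 / 111.0 = 0.01474 min⁻¹
t½ = ln 2 / k = ln 2 / 0.01474 ≈ 47.0 minutes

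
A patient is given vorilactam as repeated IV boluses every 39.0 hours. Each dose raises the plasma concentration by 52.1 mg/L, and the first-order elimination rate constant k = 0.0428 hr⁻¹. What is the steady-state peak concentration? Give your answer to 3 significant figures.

Fraction remaining after one interval: e^(−kτ) = e^(−0.04280 × 39.0) = 0.1884
R = 1 / (1 − 0.1884) = 1.232
Css,max = 52.1 × 1.232 ≈ 64.2 mg/L

64.2 mg/L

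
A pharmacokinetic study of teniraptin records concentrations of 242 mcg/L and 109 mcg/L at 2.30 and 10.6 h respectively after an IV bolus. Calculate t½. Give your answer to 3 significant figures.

k = ln(C₁/C₂) / (t₂ − t₁) = ln(242/109) / (10.6 − 2.30)
  = 0.7976 / 8.300 = 0.09610 h⁻¹
t½ = ln 2 / k = ln 2 / 0.09610 ≈ 7.21 hours

7.21 hours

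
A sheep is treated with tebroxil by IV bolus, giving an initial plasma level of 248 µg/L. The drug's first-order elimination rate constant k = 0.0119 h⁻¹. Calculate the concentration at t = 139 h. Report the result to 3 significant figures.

47.4 µg/L

C(t) = C₀ e^(−kt) = 248 × e^(−0.01190 × 139) = 248 × e^(−1.654) = 248 × 0.1913 ≈ 47.4 µg/L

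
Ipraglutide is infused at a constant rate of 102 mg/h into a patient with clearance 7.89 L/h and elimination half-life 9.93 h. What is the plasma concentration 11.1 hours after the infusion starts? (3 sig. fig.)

6.97 mg/L

Css = rate / CL = 102 / 7.89 = 12.93 mg/L
k = ln 2 / 9.93 = 0.06980 h⁻¹
C(t) = Css (1 − e^(−kt)) = 12.93 × (1 − e^(−0.7748)) = 12.93 × 0.5392 ≈ 6.97 mg/L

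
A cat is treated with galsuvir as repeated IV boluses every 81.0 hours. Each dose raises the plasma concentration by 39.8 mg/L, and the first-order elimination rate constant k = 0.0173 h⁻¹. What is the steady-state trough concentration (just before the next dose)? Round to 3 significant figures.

Fraction remaining after one interval: e^(−kτ) = e^(−0.01730 × 81.0) = 0.2463
R = 1 / (1 − 0.2463) = 1.327
Css,max = 39.8 × 1.327 = 52.80 mg/L
Css,min = Css,max × e^(−kτ) = 52.80 × 0.2463 ≈ 13.0 mg/L

13.0 mg/L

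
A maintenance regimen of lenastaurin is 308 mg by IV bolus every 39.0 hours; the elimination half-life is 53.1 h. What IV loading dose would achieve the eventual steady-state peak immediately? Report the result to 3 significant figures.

772 mg

k = ln 2 / 53.1 = 0.01305 h⁻¹
Accumulation ratio R = 1 / (1 − e^(−kτ)) = 1 / (1 − e^(−0.01305×39.0)) = 1 / (1 − 0.6010) = 2.507
Loading dose = maintenance dose × R = 308 × 2.507 ≈ 772 mg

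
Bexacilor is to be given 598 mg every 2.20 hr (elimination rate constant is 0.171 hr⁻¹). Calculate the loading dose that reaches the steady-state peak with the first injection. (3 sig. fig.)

Accumulation ratio R = 1 / (1 − e^(−kτ)) = 1 / (1 − e^(−0.1710×2.20)) = 1 / (1 − 0.6865) = 3.189
Loading dose = maintenance dose × R = 598 × 3.189 ≈ 1910 mg

1910 mg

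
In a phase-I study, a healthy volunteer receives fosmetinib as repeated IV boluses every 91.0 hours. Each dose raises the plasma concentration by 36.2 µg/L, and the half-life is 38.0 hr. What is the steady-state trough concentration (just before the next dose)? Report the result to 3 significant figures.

k = ln 2 / 38.0 = 0.01824 hr⁻¹
Fraction remaining after one interval: e^(−kτ) = e^(−0.01824 × 91.0) = 0.1902
R = 1 / (1 − 0.1902) = 1.235
Css,max = 36.2 × 1.235 = 44.70 µg/L
Css,min = Css,max × e^(−kτ) = 44.70 × 0.1902 ≈ 8.50 µg/L

8.50 µg/L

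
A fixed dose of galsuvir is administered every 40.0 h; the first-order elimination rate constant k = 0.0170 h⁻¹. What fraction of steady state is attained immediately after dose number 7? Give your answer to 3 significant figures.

f_n = 1 − e^(−nkτ) = 1 − e^(−7 × 0.01700 × 40.0) = 1 − e^(−4.760) = 1 − 0.008566 ≈ 0.991

0.991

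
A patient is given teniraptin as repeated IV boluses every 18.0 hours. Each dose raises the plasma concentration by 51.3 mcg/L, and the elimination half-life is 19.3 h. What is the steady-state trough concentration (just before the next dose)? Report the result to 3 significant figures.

56.4 mcg/L

k = ln 2 / 19.3 = 0.03591 h⁻¹
Fraction remaining after one interval: e^(−kτ) = e^(−0.03591 × 18.0) = 0.5239
R = 1 / (1 − 0.5239) = 2.100
Css,max = 51.3 × 2.100 = 107.7 mcg/L
Css,min = Css,max × e^(−kτ) = 107.7 × 0.5239 ≈ 56.4 mcg/L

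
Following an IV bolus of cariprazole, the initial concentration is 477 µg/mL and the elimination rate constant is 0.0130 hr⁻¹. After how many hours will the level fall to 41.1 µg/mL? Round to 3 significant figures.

189 hours

C(t) = C₀ e^(−kt)  ⇒  t = ln(C₀/C) / k
t = ln(477/41.1) / 0.01300 = 2.452 / 0.01300 ≈ 189 hours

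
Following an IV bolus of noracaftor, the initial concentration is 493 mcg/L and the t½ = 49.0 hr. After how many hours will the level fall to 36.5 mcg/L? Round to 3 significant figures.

k = ln 2 / 49.0 = 0.01415 hr⁻¹
C(t) = C₀ e^(−kt)  ⇒  t = ln(C₀/C) / k
t = ln(493/36.5) / 0.01415 = 2.603 / 0.01415 ≈ 184 hours

184 hours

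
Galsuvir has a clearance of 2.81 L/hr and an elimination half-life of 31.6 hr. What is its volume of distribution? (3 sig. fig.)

128 L

k = ln 2 / t½ = ln 2 / 31.6 = 0.02194 hr⁻¹
V = CL / k = 2.81 / 0.02194 ≈ 128 L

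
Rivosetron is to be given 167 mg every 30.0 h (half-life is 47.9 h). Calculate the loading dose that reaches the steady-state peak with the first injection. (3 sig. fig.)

474 mg

k = ln 2 / 47.9 = 0.01447 h⁻¹
Accumulation ratio R = 1 / (1 − e^(−kτ)) = 1 / (1 − e^(−0.01447×30.0)) = 1 / (1 − 0.6478) = 2.840
Loading dose = maintenance dose × R = 167 × 2.840 ≈ 474 mg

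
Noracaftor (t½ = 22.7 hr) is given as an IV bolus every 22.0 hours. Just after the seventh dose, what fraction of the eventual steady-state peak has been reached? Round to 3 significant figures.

0.991

k = ln 2 / 22.7 = 0.03054 hr⁻¹
f_n = 1 − e^(−nkτ) = 1 − e^(−7 × 0.03054 × 22.0) = 1 − e^(−4.702) = 1 − 0.009073 ≈ 0.991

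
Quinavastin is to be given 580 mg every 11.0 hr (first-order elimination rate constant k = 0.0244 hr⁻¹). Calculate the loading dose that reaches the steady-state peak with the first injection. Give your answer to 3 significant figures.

2460 mg

Accumulation ratio R = 1 / (1 − e^(−kτ)) = 1 / (1 − e^(−0.02440×11.0)) = 1 / (1 − 0.7646) = 4.248
Loading dose = maintenance dose × R = 580 × 4.248 ≈ 2460 mg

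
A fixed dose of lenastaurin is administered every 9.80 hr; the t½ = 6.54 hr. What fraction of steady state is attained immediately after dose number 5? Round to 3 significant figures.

0.994

k = ln 2 / 6.54 = 0.1060 hr⁻¹
f_n = 1 − e^(−nkτ) = 1 − e^(−5 × 0.1060 × 9.80) = 1 − e^(−5.193) = 1 − 0.005554 ≈ 0.994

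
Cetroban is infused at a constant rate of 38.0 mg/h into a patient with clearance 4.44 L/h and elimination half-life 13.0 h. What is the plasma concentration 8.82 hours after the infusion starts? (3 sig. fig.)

3.21 µg/mL

Css = rate / CL = 38.0 / 4.44 = 8.559 µg/mL
k = ln 2 / 13.0 = 0.05332 h⁻¹
C(t) = Css (1 − e^(−kt)) = 8.559 × (1 − e^(−0.4703)) = 8.559 × 0.3752 ≈ 3.21 µg/mL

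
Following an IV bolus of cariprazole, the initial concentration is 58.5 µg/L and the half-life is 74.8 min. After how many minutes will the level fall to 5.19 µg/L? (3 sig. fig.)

k = ln 2 / 74.8 = 0.009267 min⁻¹
C(t) = C₀ e^(−kt)  ⇒  t = ln(C₀/C) / k
t = ln(58.5/5.19) / 0.009267 = 2.422 / 0.009267 ≈ 261 minutes

261 minutes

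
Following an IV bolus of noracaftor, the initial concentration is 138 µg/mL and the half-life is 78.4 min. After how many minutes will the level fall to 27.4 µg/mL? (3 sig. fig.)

k = ln 2 / 78.4 = 0.008841 min⁻¹
C(t) = C₀ e^(−kt)  ⇒  t = ln(C₀/C) / k
t = ln(138/27.4) / 0.008841 = 1.617 / 0.008841 ≈ 183 minutes

183 minutes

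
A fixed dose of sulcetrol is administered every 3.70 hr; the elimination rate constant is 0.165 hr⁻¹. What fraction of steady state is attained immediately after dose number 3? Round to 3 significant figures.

f_n = 1 − e^(−nkτ) = 1 − e^(−3 × 0.1650 × 3.70) = 1 − e^(−1.832) = 1 − 0.1602 ≈ 0.840

0.840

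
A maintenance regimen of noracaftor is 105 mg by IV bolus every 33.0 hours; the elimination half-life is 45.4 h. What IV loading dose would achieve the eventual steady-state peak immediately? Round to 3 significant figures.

k = ln 2 / 45.4 = 0.01527 h⁻¹
Accumulation ratio R = 1 / (1 − e^(−kτ)) = 1 / (1 − e^(−0.01527×33.0)) = 1 / (1 − 0.6042) = 2.527
Loading dose = maintenance dose × R = 105 × 2.527 ≈ 265 mg

265 mg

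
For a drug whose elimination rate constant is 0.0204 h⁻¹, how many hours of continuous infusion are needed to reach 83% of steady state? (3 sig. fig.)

f = 1 − e^(−kt)  ⇒  t = −ln(1 − f) / k
t = −ln(1 − 0.83) / 0.02040 = 1.772 / 0.02040 ≈ 86.9 hours

86.9 hours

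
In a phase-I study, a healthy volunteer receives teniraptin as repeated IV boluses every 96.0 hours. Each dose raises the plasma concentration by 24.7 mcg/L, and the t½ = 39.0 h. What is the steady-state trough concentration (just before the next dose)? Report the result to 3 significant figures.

5.48 mcg/L

k = ln 2 / 39.0 = 0.01777 h⁻¹
Fraction remaining after one interval: e^(−kτ) = e^(−0.01777 × 96.0) = 0.1816
R = 1 / (1 − 0.1816) = 1.222
Css,max = 24.7 × 1.222 = 30.18 mcg/L
Css,min = Css,max × e^(−kτ) = 30.18 × 0.1816 ≈ 5.48 mcg/L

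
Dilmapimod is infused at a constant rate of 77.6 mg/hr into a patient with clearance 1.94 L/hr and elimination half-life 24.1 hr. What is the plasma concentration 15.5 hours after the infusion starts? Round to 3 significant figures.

14.4 mg/L

Css = rate / CL = 77.6 / 1.94 = 40.00 mg/L
k = ln 2 / 24.1 = 0.02876 hr⁻¹
C(t) = Css (1 − e^(−kt)) = 40.00 × (1 − e^(−0.4458)) = 40.00 × 0.3597 ≈ 14.4 mg/L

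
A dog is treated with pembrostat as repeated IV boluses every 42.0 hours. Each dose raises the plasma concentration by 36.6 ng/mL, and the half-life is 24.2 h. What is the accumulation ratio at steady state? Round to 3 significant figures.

1.43

k = ln 2 / 24.2 = 0.02864 h⁻¹
Fraction remaining after one interval: e^(−kτ) = e^(−0.02864 × 42.0) = 0.3003
R = 1 / (1 − 0.3003) = 1 / 0.6997 ≈ 1.43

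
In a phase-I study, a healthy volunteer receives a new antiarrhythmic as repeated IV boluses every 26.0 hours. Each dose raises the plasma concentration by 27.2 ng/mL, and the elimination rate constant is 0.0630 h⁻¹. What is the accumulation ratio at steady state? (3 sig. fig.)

1.24

Fraction remaining after one interval: e^(−kτ) = e^(−0.06300 × 26.0) = 0.1944
R = 1 / (1 − 0.1944) = 1 / 0.8056 ≈ 1.24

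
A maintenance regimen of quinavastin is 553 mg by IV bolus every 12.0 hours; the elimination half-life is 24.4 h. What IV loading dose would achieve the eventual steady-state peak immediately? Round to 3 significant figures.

k = ln 2 / 24.4 = 0.02841 h⁻¹
Accumulation ratio R = 1 / (1 − e^(−kτ)) = 1 / (1 − e^(−0.02841×12.0)) = 1 / (1 − 0.7111) = 3.462
Loading dose = maintenance dose × R = 553 × 3.462 ≈ 1910 mg

1910 mg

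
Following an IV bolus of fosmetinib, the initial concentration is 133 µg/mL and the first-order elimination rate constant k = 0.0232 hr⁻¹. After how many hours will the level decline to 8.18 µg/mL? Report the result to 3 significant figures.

C(t) = C₀ e^(−kt)  ⇒  t = ln(C₀/C) / k
t = ln(133/8.18) / 0.02320 = 2.789 / 0.02320 ≈ 120 hours

120 hours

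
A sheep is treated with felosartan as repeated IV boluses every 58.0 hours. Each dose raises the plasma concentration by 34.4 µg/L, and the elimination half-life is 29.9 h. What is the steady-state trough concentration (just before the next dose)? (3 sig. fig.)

k = ln 2 / 29.9 = 0.02318 h⁻¹
Fraction remaining after one interval: e^(−kτ) = e^(−0.02318 × 58.0) = 0.2607
R = 1 / (1 − 0.2607) = 1.353
Css,max = 34.4 × 1.353 = 46.53 µg/L
Css,min = Css,max × e^(−kτ) = 46.53 × 0.2607 ≈ 12.1 µg/L

12.1 µg/L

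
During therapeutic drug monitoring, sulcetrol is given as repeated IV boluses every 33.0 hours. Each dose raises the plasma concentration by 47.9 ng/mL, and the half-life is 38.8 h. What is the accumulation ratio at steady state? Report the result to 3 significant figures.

2.25

k = ln 2 / 38.8 = 0.01786 h⁻¹
Fraction remaining after one interval: e^(−kτ) = e^(−0.01786 × 33.0) = 0.5546
R = 1 / (1 − 0.5546) = 1 / 0.4454 ≈ 2.25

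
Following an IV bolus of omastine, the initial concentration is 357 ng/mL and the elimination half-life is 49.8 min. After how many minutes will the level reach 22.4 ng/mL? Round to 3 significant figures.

199 minutes

k = ln 2 / 49.8 = 0.01392 min⁻¹
C(t) = C₀ e^(−kt)  ⇒  t = ln(C₀/C) / k
t = ln(357/22.4) / 0.01392 = 2.769 / 0.01392 ≈ 199 minutes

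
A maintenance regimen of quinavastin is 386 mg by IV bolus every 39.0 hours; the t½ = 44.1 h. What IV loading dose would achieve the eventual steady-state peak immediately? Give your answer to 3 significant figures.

842 mg

k = ln 2 / 44.1 = 0.01572 h⁻¹
Accumulation ratio R = 1 / (1 − e^(−kτ)) = 1 / (1 − e^(−0.01572×39.0)) = 1 / (1 − 0.5417) = 2.182
Loading dose = maintenance dose × R = 386 × 2.182 ≈ 842 mg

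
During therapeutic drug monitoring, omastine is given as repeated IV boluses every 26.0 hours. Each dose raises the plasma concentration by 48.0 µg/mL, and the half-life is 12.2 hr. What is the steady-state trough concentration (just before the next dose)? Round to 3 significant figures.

k = ln 2 / 12.2 = 0.05682 hr⁻¹
Fraction remaining after one interval: e^(−kτ) = e^(−0.05682 × 26.0) = 0.2283
R = 1 / (1 − 0.2283) = 1.296
Css,max = 48.0 × 1.296 = 62.20 µg/mL
Css,min = Css,max × e^(−kτ) = 62.20 × 0.2283 ≈ 14.2 µg/mL

14.2 µg/mL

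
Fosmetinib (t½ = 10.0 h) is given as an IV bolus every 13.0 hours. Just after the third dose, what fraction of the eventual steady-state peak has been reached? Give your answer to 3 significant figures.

0.933

k = ln 2 / 10.0 = 0.06931 h⁻¹
f_n = 1 − e^(−nkτ) = 1 − e^(−3 × 0.06931 × 13.0) = 1 − e^(−2.703) = 1 − 0.06699 ≈ 0.933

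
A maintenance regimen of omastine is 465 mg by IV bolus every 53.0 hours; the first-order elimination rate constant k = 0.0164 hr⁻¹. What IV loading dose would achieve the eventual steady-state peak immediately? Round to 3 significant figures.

Accumulation ratio R = 1 / (1 − e^(−kτ)) = 1 / (1 − e^(−0.01640×53.0)) = 1 / (1 − 0.4193) = 1.722
Loading dose = maintenance dose × R = 465 × 1.722 ≈ 801 mg

801 mg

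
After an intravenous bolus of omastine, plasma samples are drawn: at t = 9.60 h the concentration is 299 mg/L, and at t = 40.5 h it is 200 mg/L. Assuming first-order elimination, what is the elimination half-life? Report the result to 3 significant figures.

k = ln(C₁/C₂) / (t₂ − t₁) = ln(299/200) / (40.5 − 9.60)
  = 0.4021 / 30.90 = 0.01301 h⁻¹
t½ = ln 2 / k = ln 2 / 0.01301 ≈ 53.3 hours

53.3 hours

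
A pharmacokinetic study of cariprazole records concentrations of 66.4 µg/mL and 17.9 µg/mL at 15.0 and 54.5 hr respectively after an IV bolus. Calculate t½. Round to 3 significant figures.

20.9 hours

k = ln(C₁/C₂) / (t₂ − t₁) = ln(66.4/17.9) / (54.5 − 15.0)
  = 1.311 / 39.50 = 0.03319 hr⁻¹
t½ = ln 2 / k = ln 2 / 0.03319 ≈ 20.9 hours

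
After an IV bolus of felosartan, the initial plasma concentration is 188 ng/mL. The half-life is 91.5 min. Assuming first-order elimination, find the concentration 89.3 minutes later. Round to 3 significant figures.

k = ln 2 / 91.5 = 0.007575 min⁻¹
C(t) = C₀ e^(−kt) = 188 × e^(−0.007575 × 89.3) = 188 × e^(−0.6765) = 188 × 0.5084 ≈ 95.6 ng/mL

95.6 ng/mL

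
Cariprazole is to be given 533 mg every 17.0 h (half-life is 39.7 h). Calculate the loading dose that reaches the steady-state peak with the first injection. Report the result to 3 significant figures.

k = ln 2 / 39.7 = 0.01746 h⁻¹
Accumulation ratio R = 1 / (1 − e^(−kτ)) = 1 / (1 − e^(−0.01746×17.0)) = 1 / (1 − 0.7432) = 3.894
Loading dose = maintenance dose × R = 533 × 3.894 ≈ 2080 mg

2080 mg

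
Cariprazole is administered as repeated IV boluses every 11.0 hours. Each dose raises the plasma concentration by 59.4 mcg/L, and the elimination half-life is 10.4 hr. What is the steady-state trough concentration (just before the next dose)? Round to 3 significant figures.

k = ln 2 / 10.4 = 0.06665 hr⁻¹
Fraction remaining after one interval: e^(−kτ) = e^(−0.06665 × 11.0) = 0.4804
R = 1 / (1 − 0.4804) = 1.925
Css,max = 59.4 × 1.925 = 114.3 mcg/L
Css,min = Css,max × e^(−kτ) = 114.3 × 0.4804 ≈ 54.9 mcg/L

54.9 mcg/L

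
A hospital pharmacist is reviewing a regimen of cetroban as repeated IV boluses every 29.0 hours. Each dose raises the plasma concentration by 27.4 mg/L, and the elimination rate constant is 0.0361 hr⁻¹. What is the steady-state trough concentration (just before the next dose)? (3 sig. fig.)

Fraction remaining after one interval: e^(−kτ) = e^(−0.03610 × 29.0) = 0.3510
R = 1 / (1 − 0.3510) = 1.541
Css,max = 27.4 × 1.541 = 42.22 mg/L
Css,min = Css,max × e^(−kτ) = 42.22 × 0.3510 ≈ 14.8 mg/L

14.8 mg/L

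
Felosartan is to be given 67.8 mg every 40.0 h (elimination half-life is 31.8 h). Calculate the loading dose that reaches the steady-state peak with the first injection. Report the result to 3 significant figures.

117 mg

k = ln 2 / 31.8 = 0.02180 h⁻¹
Accumulation ratio R = 1 / (1 − e^(−kτ)) = 1 / (1 − e^(−0.02180×40.0)) = 1 / (1 − 0.4182) = 1.719
Loading dose = maintenance dose × R = 67.8 × 1.719 ≈ 117 mg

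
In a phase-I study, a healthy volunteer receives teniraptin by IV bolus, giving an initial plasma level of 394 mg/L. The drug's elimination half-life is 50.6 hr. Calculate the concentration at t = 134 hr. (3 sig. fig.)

k = ln 2 / 50.6 = 0.01370 hr⁻¹
C(t) = C₀ e^(−kt) = 394 × e^(−0.01370 × 134) = 394 × e^(−1.836) = 394 × 0.1595 ≈ 62.8 mg/L

62.8 mg/L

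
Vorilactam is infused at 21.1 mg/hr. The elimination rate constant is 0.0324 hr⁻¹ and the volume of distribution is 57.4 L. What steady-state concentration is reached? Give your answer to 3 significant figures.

CL = k · V = 0.0324 × 57.4 = 1.860 L/hr
Css = rate / CL = 21.1 / 1.860 ≈ 11.3 mg/L

11.3 mg/L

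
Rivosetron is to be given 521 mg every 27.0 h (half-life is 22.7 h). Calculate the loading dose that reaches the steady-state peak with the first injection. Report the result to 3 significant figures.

928 mg

k = ln 2 / 22.7 = 0.03054 h⁻¹
Accumulation ratio R = 1 / (1 − e^(−kτ)) = 1 / (1 − e^(−0.03054×27.0)) = 1 / (1 − 0.4385) = 1.781
Loading dose = maintenance dose × R = 521 × 1.781 ≈ 928 mg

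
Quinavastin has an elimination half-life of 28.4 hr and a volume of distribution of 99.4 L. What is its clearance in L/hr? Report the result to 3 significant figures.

k = ln 2 / t½ = ln 2 / 28.4 = 0.02441 hr⁻¹
CL = k · V = 0.02441 × 99.4 ≈ 2.43 L/hr

2.43 L/hr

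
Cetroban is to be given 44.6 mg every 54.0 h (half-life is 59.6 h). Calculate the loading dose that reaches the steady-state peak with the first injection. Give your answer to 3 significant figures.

95.6 mg

k = ln 2 / 59.6 = 0.01163 h⁻¹
Accumulation ratio R = 1 / (1 − e^(−kτ)) = 1 / (1 − e^(−0.01163×54.0)) = 1 / (1 − 0.5336) = 2.144
Loading dose = maintenance dose × R = 44.6 × 2.144 ≈ 95.6 mg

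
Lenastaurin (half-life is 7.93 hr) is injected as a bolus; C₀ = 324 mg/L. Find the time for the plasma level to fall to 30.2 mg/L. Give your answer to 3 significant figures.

27.1 hours

k = ln 2 / 7.93 = 0.08741 hr⁻¹
C(t) = C₀ e^(−kt)  ⇒  t = ln(C₀/C) / k
t = ln(324/30.2) / 0.08741 = 2.373 / 0.08741 ≈ 27.1 hours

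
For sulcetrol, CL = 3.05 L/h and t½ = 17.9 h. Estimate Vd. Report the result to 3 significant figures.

k = ln 2 / t½ = ln 2 / 17.9 = 0.03872 h⁻¹
V = CL / k = 3.05 / 0.03872 ≈ 78.8 L

78.8 L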